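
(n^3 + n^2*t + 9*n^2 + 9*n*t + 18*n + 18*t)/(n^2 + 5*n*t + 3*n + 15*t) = (n^2 + n*t + 6*n + 6*t)/(n + 5*t)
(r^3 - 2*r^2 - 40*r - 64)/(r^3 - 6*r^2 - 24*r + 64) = (r + 2)/(r - 2)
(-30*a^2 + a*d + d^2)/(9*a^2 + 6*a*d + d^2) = (-30*a^2 + a*d + d^2)/(9*a^2 + 6*a*d + d^2)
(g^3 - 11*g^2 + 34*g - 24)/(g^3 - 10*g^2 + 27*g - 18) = (g - 4)/(g - 3)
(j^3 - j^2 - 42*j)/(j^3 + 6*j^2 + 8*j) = (j^2 - j - 42)/(j^2 + 6*j + 8)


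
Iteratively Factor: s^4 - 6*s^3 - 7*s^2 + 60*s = (s + 3)*(s^3 - 9*s^2 + 20*s) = (s - 4)*(s + 3)*(s^2 - 5*s) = s*(s - 4)*(s + 3)*(s - 5)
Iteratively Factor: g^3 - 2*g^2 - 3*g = (g - 3)*(g^2 + g) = (g - 3)*(g + 1)*(g)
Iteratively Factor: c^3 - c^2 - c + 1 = (c - 1)*(c^2 - 1) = (c - 1)*(c + 1)*(c - 1)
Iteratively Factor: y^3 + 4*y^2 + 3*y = (y + 3)*(y^2 + y) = y*(y + 3)*(y + 1)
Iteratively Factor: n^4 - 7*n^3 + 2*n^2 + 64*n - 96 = (n - 2)*(n^3 - 5*n^2 - 8*n + 48) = (n - 4)*(n - 2)*(n^2 - n - 12) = (n - 4)*(n - 2)*(n + 3)*(n - 4)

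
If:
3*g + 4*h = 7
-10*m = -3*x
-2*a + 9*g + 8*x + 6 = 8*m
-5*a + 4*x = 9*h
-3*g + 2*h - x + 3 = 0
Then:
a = -691/130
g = 383/117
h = -55/78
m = -321/130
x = -107/13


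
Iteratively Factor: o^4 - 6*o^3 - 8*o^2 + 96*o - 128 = (o - 2)*(o^3 - 4*o^2 - 16*o + 64) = (o - 2)*(o + 4)*(o^2 - 8*o + 16) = (o - 4)*(o - 2)*(o + 4)*(o - 4)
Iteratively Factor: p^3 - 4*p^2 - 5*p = (p - 5)*(p^2 + p) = (p - 5)*(p + 1)*(p)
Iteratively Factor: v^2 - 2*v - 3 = (v + 1)*(v - 3)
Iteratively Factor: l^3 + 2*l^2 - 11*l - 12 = (l + 4)*(l^2 - 2*l - 3) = (l + 1)*(l + 4)*(l - 3)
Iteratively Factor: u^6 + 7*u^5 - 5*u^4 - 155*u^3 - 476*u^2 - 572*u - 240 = (u + 1)*(u^5 + 6*u^4 - 11*u^3 - 144*u^2 - 332*u - 240) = (u + 1)*(u + 3)*(u^4 + 3*u^3 - 20*u^2 - 84*u - 80) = (u + 1)*(u + 3)*(u + 4)*(u^3 - u^2 - 16*u - 20) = (u - 5)*(u + 1)*(u + 3)*(u + 4)*(u^2 + 4*u + 4) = (u - 5)*(u + 1)*(u + 2)*(u + 3)*(u + 4)*(u + 2)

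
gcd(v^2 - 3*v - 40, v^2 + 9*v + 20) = v + 5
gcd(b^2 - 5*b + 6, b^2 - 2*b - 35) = 1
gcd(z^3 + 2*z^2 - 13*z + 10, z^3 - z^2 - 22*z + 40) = z^2 + 3*z - 10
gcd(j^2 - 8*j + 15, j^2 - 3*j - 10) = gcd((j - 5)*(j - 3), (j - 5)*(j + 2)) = j - 5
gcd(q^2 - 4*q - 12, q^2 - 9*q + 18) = q - 6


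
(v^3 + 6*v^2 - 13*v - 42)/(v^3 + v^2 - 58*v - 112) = (v - 3)/(v - 8)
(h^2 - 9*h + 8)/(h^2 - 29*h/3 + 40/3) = 3*(h - 1)/(3*h - 5)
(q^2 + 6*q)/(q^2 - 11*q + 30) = q*(q + 6)/(q^2 - 11*q + 30)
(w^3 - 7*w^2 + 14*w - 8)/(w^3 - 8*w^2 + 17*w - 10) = (w - 4)/(w - 5)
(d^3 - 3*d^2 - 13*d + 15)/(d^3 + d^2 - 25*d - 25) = (d^2 + 2*d - 3)/(d^2 + 6*d + 5)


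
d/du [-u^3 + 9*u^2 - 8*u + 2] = -3*u^2 + 18*u - 8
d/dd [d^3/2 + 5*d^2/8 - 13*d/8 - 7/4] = 3*d^2/2 + 5*d/4 - 13/8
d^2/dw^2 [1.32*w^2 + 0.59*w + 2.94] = 2.64000000000000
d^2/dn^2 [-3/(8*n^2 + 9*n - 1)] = 6*(64*n^2 + 72*n - (16*n + 9)^2 - 8)/(8*n^2 + 9*n - 1)^3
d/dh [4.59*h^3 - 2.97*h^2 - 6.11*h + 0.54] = 13.77*h^2 - 5.94*h - 6.11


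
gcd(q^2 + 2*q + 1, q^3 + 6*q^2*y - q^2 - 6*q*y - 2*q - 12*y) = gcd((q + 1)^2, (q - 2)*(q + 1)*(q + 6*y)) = q + 1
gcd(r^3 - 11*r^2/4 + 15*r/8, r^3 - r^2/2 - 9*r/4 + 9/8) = r - 3/2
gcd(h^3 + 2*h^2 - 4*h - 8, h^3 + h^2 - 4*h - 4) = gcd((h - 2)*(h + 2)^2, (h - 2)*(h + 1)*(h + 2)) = h^2 - 4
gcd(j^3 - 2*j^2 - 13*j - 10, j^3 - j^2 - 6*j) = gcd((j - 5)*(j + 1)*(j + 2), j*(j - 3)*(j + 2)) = j + 2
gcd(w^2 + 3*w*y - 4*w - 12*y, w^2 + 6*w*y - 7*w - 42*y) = 1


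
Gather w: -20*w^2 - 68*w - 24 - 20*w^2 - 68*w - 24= -40*w^2 - 136*w - 48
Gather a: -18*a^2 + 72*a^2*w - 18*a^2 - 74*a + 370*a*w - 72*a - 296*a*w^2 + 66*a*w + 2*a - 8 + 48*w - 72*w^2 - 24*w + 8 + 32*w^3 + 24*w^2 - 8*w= a^2*(72*w - 36) + a*(-296*w^2 + 436*w - 144) + 32*w^3 - 48*w^2 + 16*w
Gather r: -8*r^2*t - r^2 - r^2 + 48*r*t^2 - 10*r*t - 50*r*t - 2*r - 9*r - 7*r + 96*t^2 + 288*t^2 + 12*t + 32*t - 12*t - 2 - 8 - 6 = r^2*(-8*t - 2) + r*(48*t^2 - 60*t - 18) + 384*t^2 + 32*t - 16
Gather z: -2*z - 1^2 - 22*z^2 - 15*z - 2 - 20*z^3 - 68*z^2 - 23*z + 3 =-20*z^3 - 90*z^2 - 40*z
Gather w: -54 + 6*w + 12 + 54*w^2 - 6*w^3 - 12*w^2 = -6*w^3 + 42*w^2 + 6*w - 42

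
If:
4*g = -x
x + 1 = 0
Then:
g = 1/4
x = -1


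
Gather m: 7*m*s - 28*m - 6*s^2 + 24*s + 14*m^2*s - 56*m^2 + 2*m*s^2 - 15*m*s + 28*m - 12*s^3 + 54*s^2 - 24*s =m^2*(14*s - 56) + m*(2*s^2 - 8*s) - 12*s^3 + 48*s^2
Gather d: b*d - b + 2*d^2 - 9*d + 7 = -b + 2*d^2 + d*(b - 9) + 7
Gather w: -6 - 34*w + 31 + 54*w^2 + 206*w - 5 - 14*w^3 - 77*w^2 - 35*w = -14*w^3 - 23*w^2 + 137*w + 20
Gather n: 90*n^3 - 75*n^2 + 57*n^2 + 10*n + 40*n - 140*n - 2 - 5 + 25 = 90*n^3 - 18*n^2 - 90*n + 18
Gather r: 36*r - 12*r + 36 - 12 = 24*r + 24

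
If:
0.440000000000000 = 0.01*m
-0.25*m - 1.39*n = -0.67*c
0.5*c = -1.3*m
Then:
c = -114.40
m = 44.00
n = -63.06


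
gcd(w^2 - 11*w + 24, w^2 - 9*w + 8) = w - 8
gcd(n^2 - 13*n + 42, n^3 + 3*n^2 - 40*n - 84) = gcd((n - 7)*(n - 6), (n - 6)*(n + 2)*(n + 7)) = n - 6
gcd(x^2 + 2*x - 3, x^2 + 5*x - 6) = x - 1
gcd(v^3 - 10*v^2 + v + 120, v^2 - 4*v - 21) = v + 3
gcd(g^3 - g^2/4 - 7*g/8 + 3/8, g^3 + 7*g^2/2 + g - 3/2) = g^2 + g/2 - 1/2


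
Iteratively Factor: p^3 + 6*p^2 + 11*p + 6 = (p + 3)*(p^2 + 3*p + 2) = (p + 2)*(p + 3)*(p + 1)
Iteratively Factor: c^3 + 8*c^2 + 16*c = (c)*(c^2 + 8*c + 16) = c*(c + 4)*(c + 4)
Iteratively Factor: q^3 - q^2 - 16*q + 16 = (q + 4)*(q^2 - 5*q + 4) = (q - 1)*(q + 4)*(q - 4)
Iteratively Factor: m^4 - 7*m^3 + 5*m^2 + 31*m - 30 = (m + 2)*(m^3 - 9*m^2 + 23*m - 15) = (m - 5)*(m + 2)*(m^2 - 4*m + 3) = (m - 5)*(m - 3)*(m + 2)*(m - 1)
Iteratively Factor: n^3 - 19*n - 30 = (n - 5)*(n^2 + 5*n + 6) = (n - 5)*(n + 2)*(n + 3)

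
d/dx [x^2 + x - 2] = 2*x + 1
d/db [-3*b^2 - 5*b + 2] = -6*b - 5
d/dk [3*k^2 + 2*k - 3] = 6*k + 2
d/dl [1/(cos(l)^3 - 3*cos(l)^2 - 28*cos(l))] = (3*sin(l) - 28*sin(l)/cos(l)^2 - 6*tan(l))/(sin(l)^2 + 3*cos(l) + 27)^2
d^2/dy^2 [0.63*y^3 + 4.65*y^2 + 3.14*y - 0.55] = 3.78*y + 9.3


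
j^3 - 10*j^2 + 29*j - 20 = (j - 5)*(j - 4)*(j - 1)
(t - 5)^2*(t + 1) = t^3 - 9*t^2 + 15*t + 25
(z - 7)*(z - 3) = z^2 - 10*z + 21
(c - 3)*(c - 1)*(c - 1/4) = c^3 - 17*c^2/4 + 4*c - 3/4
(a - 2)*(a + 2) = a^2 - 4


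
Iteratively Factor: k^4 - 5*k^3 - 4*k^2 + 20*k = (k - 5)*(k^3 - 4*k) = k*(k - 5)*(k^2 - 4) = k*(k - 5)*(k + 2)*(k - 2)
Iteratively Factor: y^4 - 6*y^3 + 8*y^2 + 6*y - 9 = (y - 3)*(y^3 - 3*y^2 - y + 3) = (y - 3)*(y - 1)*(y^2 - 2*y - 3) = (y - 3)^2*(y - 1)*(y + 1)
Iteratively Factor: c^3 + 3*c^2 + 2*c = (c)*(c^2 + 3*c + 2) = c*(c + 2)*(c + 1)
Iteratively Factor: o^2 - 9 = (o - 3)*(o + 3)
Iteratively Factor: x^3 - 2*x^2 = (x)*(x^2 - 2*x) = x*(x - 2)*(x)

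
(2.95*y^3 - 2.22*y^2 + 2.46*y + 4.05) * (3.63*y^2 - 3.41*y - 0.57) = 10.7085*y^5 - 18.1181*y^4 + 14.8185*y^3 + 7.5783*y^2 - 15.2127*y - 2.3085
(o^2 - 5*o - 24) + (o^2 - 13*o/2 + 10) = 2*o^2 - 23*o/2 - 14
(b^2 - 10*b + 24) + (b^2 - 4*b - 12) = 2*b^2 - 14*b + 12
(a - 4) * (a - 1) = a^2 - 5*a + 4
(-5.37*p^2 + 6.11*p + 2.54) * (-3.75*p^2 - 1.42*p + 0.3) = 20.1375*p^4 - 15.2871*p^3 - 19.8122*p^2 - 1.7738*p + 0.762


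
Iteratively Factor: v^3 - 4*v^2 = (v - 4)*(v^2) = v*(v - 4)*(v)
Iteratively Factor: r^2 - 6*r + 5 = (r - 1)*(r - 5)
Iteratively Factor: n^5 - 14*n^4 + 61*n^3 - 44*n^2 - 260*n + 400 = (n - 2)*(n^4 - 12*n^3 + 37*n^2 + 30*n - 200) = (n - 2)*(n + 2)*(n^3 - 14*n^2 + 65*n - 100) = (n - 5)*(n - 2)*(n + 2)*(n^2 - 9*n + 20) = (n - 5)*(n - 4)*(n - 2)*(n + 2)*(n - 5)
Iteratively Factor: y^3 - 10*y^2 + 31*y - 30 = (y - 5)*(y^2 - 5*y + 6) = (y - 5)*(y - 3)*(y - 2)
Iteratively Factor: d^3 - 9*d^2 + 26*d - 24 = (d - 4)*(d^2 - 5*d + 6) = (d - 4)*(d - 2)*(d - 3)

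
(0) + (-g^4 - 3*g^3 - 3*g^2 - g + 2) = -g^4 - 3*g^3 - 3*g^2 - g + 2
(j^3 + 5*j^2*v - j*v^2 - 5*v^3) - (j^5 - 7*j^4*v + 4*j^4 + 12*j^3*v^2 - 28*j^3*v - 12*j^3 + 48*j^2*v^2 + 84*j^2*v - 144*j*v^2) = -j^5 + 7*j^4*v - 4*j^4 - 12*j^3*v^2 + 28*j^3*v + 13*j^3 - 48*j^2*v^2 - 79*j^2*v + 143*j*v^2 - 5*v^3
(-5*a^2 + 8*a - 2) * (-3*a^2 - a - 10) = 15*a^4 - 19*a^3 + 48*a^2 - 78*a + 20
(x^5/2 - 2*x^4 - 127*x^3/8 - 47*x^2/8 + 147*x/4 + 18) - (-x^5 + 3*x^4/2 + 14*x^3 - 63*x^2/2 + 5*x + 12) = 3*x^5/2 - 7*x^4/2 - 239*x^3/8 + 205*x^2/8 + 127*x/4 + 6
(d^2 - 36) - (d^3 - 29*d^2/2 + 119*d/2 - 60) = -d^3 + 31*d^2/2 - 119*d/2 + 24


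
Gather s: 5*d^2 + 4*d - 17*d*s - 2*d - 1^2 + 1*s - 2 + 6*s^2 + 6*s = 5*d^2 + 2*d + 6*s^2 + s*(7 - 17*d) - 3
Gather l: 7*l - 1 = 7*l - 1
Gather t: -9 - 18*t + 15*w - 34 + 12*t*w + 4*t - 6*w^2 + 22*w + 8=t*(12*w - 14) - 6*w^2 + 37*w - 35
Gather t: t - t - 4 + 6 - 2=0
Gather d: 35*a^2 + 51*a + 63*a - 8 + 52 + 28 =35*a^2 + 114*a + 72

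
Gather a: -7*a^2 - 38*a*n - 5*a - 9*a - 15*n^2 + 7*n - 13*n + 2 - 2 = -7*a^2 + a*(-38*n - 14) - 15*n^2 - 6*n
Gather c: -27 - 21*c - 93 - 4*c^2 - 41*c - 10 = -4*c^2 - 62*c - 130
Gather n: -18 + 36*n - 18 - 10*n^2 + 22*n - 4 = -10*n^2 + 58*n - 40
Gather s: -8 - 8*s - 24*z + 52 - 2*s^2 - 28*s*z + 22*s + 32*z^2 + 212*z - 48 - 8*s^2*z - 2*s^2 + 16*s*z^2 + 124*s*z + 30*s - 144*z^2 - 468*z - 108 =s^2*(-8*z - 4) + s*(16*z^2 + 96*z + 44) - 112*z^2 - 280*z - 112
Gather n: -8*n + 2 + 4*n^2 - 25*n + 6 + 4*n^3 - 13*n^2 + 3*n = 4*n^3 - 9*n^2 - 30*n + 8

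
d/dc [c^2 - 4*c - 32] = 2*c - 4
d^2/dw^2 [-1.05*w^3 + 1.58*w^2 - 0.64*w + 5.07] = 3.16 - 6.3*w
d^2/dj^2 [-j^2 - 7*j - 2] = -2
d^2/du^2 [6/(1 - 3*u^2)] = 36*(-9*u^2 - 1)/(3*u^2 - 1)^3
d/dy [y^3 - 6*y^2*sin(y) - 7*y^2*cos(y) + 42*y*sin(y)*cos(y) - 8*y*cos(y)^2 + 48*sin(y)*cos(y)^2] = 7*y^2*sin(y) - 6*y^2*cos(y) + 3*y^2 - 12*y*sin(y) + 8*y*sin(2*y) - 14*y*cos(y) + 42*y*cos(2*y) + 21*sin(2*y) + 12*cos(y) - 4*cos(2*y) + 36*cos(3*y) - 4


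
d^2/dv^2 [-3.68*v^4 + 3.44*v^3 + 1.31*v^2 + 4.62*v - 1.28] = -44.16*v^2 + 20.64*v + 2.62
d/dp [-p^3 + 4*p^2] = p*(8 - 3*p)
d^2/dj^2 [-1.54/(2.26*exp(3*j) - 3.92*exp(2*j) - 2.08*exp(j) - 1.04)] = (1.54*(-13.56*exp(2*j) + 15.68*exp(j) + 4.16)*(-6.78*exp(2*j) + 7.84*exp(j) + 2.08)*exp(j) + (31.3236*exp(2*j) - 24.1472*exp(j) - 3.2032)*(-2.26*exp(3*j) + 3.92*exp(2*j) + 2.08*exp(j) + 1.04))*exp(j)/(-2.26*exp(3*j) + 3.92*exp(2*j) + 2.08*exp(j) + 1.04)^3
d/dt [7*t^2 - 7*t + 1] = 14*t - 7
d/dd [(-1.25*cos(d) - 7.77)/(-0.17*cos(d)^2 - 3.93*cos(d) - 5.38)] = (0.2125*cos(d)^2 + 2.6418*cos(d) + 23.8111)*sin(d)/(0.0289*cos(d)^4 + 1.3362*cos(d)^3 + 17.2741*cos(d)^2 + 42.2868*cos(d) + 28.9444)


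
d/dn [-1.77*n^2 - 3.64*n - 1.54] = -3.54*n - 3.64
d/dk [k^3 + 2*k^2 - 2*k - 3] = 3*k^2 + 4*k - 2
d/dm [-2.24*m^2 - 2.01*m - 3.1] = -4.48*m - 2.01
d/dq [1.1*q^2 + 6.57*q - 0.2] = 2.2*q + 6.57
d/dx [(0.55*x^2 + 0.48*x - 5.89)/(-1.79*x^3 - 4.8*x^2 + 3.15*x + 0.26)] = (0.9845*x^4 + 1.7184*x^3 - 27.5928*x^2 - 56.258*x + 18.6783)/(3.2041*x^6 + 17.184*x^5 + 11.763*x^4 - 31.1708*x^3 + 7.4265*x^2 + 1.638*x + 0.0676)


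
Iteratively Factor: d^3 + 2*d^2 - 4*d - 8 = (d - 2)*(d^2 + 4*d + 4) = (d - 2)*(d + 2)*(d + 2)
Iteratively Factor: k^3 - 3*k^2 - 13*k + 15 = (k - 5)*(k^2 + 2*k - 3) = (k - 5)*(k - 1)*(k + 3)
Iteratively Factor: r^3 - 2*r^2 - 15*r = (r + 3)*(r^2 - 5*r) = (r - 5)*(r + 3)*(r)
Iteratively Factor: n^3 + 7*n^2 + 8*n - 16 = (n + 4)*(n^2 + 3*n - 4) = (n - 1)*(n + 4)*(n + 4)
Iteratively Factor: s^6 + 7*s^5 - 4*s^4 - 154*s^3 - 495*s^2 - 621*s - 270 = (s + 3)*(s^5 + 4*s^4 - 16*s^3 - 106*s^2 - 177*s - 90) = (s - 5)*(s + 3)*(s^4 + 9*s^3 + 29*s^2 + 39*s + 18) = (s - 5)*(s + 2)*(s + 3)*(s^3 + 7*s^2 + 15*s + 9) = (s - 5)*(s + 1)*(s + 2)*(s + 3)*(s^2 + 6*s + 9) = (s - 5)*(s + 1)*(s + 2)*(s + 3)^2*(s + 3)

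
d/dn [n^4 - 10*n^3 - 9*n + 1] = 4*n^3 - 30*n^2 - 9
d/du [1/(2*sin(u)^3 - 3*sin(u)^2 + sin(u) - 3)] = (-6*sin(u)^2 + 6*sin(u) - 1)*cos(u)/(2*sin(u)^3 - 3*sin(u)^2 + sin(u) - 3)^2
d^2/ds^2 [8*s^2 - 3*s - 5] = 16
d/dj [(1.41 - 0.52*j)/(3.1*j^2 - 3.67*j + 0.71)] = (1.612*j^2 - 8.742*j + 4.8055)/(9.61*j^4 - 22.754*j^3 + 17.8709*j^2 - 5.2114*j + 0.5041)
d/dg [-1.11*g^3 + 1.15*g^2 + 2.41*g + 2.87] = -3.33*g^2 + 2.3*g + 2.41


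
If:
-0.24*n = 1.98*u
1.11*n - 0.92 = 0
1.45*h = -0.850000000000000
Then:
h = -0.59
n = 0.83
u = -0.10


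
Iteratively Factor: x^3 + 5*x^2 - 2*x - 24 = (x - 2)*(x^2 + 7*x + 12) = (x - 2)*(x + 4)*(x + 3)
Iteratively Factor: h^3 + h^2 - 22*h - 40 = (h - 5)*(h^2 + 6*h + 8) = (h - 5)*(h + 2)*(h + 4)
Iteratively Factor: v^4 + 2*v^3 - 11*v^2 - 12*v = (v + 4)*(v^3 - 2*v^2 - 3*v) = v*(v + 4)*(v^2 - 2*v - 3) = v*(v + 1)*(v + 4)*(v - 3)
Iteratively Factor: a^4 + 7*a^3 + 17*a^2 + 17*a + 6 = (a + 2)*(a^3 + 5*a^2 + 7*a + 3) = (a + 1)*(a + 2)*(a^2 + 4*a + 3) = (a + 1)*(a + 2)*(a + 3)*(a + 1)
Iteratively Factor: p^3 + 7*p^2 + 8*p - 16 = (p + 4)*(p^2 + 3*p - 4) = (p - 1)*(p + 4)*(p + 4)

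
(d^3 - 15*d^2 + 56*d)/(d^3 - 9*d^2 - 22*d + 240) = d*(d - 7)/(d^2 - d - 30)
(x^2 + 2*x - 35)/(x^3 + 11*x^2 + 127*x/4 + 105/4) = 4*(x - 5)/(4*x^2 + 16*x + 15)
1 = 1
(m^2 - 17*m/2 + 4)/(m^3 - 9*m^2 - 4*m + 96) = (m - 1/2)/(m^2 - m - 12)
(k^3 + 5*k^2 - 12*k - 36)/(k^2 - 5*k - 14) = (k^2 + 3*k - 18)/(k - 7)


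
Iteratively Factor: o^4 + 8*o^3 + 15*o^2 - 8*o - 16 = (o - 1)*(o^3 + 9*o^2 + 24*o + 16) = (o - 1)*(o + 1)*(o^2 + 8*o + 16) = (o - 1)*(o + 1)*(o + 4)*(o + 4)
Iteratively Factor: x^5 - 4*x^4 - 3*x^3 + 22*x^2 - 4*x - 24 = (x - 2)*(x^4 - 2*x^3 - 7*x^2 + 8*x + 12) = (x - 3)*(x - 2)*(x^3 + x^2 - 4*x - 4) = (x - 3)*(x - 2)^2*(x^2 + 3*x + 2) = (x - 3)*(x - 2)^2*(x + 1)*(x + 2)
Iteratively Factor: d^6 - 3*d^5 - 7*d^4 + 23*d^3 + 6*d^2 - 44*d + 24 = (d + 2)*(d^5 - 5*d^4 + 3*d^3 + 17*d^2 - 28*d + 12) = (d - 1)*(d + 2)*(d^4 - 4*d^3 - d^2 + 16*d - 12) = (d - 1)*(d + 2)^2*(d^3 - 6*d^2 + 11*d - 6) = (d - 3)*(d - 1)*(d + 2)^2*(d^2 - 3*d + 2) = (d - 3)*(d - 1)^2*(d + 2)^2*(d - 2)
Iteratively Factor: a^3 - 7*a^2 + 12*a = (a - 3)*(a^2 - 4*a) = a*(a - 3)*(a - 4)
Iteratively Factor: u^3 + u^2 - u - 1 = (u - 1)*(u^2 + 2*u + 1) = (u - 1)*(u + 1)*(u + 1)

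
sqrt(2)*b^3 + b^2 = b^2*(sqrt(2)*b + 1)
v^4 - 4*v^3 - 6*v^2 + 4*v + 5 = (v - 5)*(v - 1)*(v + 1)^2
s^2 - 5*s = s*(s - 5)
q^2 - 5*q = q*(q - 5)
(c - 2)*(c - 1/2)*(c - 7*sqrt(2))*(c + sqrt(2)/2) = c^4 - 13*sqrt(2)*c^3/2 - 5*c^3/2 - 6*c^2 + 65*sqrt(2)*c^2/4 - 13*sqrt(2)*c/2 + 35*c/2 - 7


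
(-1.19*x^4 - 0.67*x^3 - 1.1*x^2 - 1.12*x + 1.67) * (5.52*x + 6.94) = -6.5688*x^5 - 11.957*x^4 - 10.7218*x^3 - 13.8164*x^2 + 1.4456*x + 11.5898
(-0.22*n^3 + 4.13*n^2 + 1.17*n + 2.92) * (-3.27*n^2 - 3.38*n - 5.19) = 0.7194*n^5 - 12.7615*n^4 - 16.6435*n^3 - 34.9377*n^2 - 15.9419*n - 15.1548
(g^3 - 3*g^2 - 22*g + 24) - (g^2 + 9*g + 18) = g^3 - 4*g^2 - 31*g + 6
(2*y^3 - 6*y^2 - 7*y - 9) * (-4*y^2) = -8*y^5 + 24*y^4 + 28*y^3 + 36*y^2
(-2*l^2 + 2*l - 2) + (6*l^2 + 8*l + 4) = 4*l^2 + 10*l + 2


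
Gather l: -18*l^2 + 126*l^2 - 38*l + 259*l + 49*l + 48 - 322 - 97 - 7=108*l^2 + 270*l - 378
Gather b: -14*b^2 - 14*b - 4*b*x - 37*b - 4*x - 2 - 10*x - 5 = -14*b^2 + b*(-4*x - 51) - 14*x - 7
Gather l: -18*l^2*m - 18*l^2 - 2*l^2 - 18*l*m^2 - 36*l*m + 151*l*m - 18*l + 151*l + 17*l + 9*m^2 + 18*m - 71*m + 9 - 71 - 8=l^2*(-18*m - 20) + l*(-18*m^2 + 115*m + 150) + 9*m^2 - 53*m - 70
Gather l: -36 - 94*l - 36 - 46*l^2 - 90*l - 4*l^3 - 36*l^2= -4*l^3 - 82*l^2 - 184*l - 72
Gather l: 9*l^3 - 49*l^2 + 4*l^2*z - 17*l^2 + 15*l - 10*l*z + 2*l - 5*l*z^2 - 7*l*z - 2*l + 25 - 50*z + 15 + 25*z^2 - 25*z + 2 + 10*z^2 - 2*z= 9*l^3 + l^2*(4*z - 66) + l*(-5*z^2 - 17*z + 15) + 35*z^2 - 77*z + 42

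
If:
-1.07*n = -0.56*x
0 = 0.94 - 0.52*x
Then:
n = 0.95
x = 1.81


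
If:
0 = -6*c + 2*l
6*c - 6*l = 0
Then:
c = 0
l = 0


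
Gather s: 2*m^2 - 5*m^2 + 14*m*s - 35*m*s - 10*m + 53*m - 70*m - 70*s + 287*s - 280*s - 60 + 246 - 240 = -3*m^2 - 27*m + s*(-21*m - 63) - 54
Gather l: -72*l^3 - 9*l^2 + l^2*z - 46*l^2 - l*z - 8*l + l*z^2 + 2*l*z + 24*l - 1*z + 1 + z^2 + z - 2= -72*l^3 + l^2*(z - 55) + l*(z^2 + z + 16) + z^2 - 1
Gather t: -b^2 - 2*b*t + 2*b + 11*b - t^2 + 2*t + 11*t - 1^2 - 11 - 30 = -b^2 + 13*b - t^2 + t*(13 - 2*b) - 42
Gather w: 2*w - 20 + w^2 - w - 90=w^2 + w - 110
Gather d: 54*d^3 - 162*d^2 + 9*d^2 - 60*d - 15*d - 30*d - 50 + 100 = 54*d^3 - 153*d^2 - 105*d + 50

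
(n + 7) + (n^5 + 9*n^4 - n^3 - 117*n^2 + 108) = n^5 + 9*n^4 - n^3 - 117*n^2 + n + 115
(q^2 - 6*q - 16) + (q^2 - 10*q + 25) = 2*q^2 - 16*q + 9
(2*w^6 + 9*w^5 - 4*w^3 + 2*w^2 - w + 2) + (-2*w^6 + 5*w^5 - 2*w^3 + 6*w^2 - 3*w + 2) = 14*w^5 - 6*w^3 + 8*w^2 - 4*w + 4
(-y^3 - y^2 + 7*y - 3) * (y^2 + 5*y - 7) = -y^5 - 6*y^4 + 9*y^3 + 39*y^2 - 64*y + 21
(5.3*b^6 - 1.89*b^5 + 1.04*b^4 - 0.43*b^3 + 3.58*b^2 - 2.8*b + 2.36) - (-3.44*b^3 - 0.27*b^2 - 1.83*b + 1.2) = 5.3*b^6 - 1.89*b^5 + 1.04*b^4 + 3.01*b^3 + 3.85*b^2 - 0.97*b + 1.16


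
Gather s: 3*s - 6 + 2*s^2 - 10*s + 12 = 2*s^2 - 7*s + 6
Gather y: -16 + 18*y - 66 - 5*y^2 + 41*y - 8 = -5*y^2 + 59*y - 90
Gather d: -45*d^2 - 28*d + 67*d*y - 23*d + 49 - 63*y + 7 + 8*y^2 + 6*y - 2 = -45*d^2 + d*(67*y - 51) + 8*y^2 - 57*y + 54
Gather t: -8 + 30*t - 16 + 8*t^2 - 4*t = 8*t^2 + 26*t - 24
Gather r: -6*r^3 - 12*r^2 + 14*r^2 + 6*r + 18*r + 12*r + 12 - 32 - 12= -6*r^3 + 2*r^2 + 36*r - 32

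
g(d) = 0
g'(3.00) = 0.00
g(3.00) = 0.00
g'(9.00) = 0.00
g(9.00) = 0.00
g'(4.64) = 0.00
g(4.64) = 0.00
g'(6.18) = 0.00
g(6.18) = 0.00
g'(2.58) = 0.00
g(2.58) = 0.00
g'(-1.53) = 0.00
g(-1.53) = 0.00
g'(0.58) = 0.00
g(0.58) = 0.00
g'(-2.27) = 0.00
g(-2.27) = 0.00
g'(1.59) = 0.00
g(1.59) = 0.00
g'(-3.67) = 0.00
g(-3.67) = 0.00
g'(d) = 0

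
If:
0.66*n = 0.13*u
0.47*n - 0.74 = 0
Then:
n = 1.57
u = 7.99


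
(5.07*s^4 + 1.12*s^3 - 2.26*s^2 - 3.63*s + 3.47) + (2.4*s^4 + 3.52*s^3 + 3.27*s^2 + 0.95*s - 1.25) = 7.47*s^4 + 4.64*s^3 + 1.01*s^2 - 2.68*s + 2.22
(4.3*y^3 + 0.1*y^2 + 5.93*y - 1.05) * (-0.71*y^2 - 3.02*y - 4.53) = -3.053*y^5 - 13.057*y^4 - 23.9913*y^3 - 17.6161*y^2 - 23.6919*y + 4.7565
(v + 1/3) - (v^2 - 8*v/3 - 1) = -v^2 + 11*v/3 + 4/3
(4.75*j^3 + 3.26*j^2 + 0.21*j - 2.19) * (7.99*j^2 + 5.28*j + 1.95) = 37.9525*j^5 + 51.1274*j^4 + 28.1532*j^3 - 10.0323*j^2 - 11.1537*j - 4.2705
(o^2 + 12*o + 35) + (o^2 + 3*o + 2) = 2*o^2 + 15*o + 37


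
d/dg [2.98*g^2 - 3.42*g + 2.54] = 5.96*g - 3.42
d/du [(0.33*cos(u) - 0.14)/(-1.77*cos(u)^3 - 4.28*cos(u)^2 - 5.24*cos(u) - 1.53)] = (-1.1682*cos(u)^3 - 0.669*cos(u)^2 + 1.1984*cos(u) + 1.2385)*sin(u)/(3.1329*cos(u)^6 + 15.1512*cos(u)^5 + 36.868*cos(u)^4 + 50.2706*cos(u)^3 + 40.5544*cos(u)^2 + 16.0344*cos(u) + 2.3409)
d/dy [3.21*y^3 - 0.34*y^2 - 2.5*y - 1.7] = 9.63*y^2 - 0.68*y - 2.5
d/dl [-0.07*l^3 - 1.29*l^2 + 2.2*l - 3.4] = -0.21*l^2 - 2.58*l + 2.2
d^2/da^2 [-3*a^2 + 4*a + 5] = -6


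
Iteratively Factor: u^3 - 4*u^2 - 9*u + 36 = (u - 4)*(u^2 - 9) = (u - 4)*(u - 3)*(u + 3)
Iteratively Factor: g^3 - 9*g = (g + 3)*(g^2 - 3*g) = (g - 3)*(g + 3)*(g)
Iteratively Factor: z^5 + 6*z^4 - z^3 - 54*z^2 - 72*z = (z)*(z^4 + 6*z^3 - z^2 - 54*z - 72) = z*(z + 2)*(z^3 + 4*z^2 - 9*z - 36) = z*(z - 3)*(z + 2)*(z^2 + 7*z + 12) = z*(z - 3)*(z + 2)*(z + 3)*(z + 4)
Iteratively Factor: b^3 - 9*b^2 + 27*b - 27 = (b - 3)*(b^2 - 6*b + 9) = (b - 3)^2*(b - 3)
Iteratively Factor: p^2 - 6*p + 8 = (p - 4)*(p - 2)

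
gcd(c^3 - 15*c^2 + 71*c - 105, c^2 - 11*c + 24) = c - 3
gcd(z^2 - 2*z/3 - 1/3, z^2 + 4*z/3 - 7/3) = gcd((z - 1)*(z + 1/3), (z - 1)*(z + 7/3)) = z - 1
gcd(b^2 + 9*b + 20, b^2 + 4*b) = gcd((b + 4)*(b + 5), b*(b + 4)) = b + 4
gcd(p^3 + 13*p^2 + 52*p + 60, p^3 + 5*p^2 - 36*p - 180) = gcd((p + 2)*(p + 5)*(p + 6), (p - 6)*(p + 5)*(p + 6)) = p^2 + 11*p + 30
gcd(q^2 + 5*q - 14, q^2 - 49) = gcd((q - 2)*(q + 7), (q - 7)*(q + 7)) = q + 7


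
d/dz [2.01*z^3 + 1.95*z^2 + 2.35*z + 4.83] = 6.03*z^2 + 3.9*z + 2.35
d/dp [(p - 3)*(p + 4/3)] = 2*p - 5/3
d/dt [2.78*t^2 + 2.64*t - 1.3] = 5.56*t + 2.64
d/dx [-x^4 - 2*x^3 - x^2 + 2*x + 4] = -4*x^3 - 6*x^2 - 2*x + 2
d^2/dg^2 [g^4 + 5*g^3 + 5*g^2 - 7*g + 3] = 12*g^2 + 30*g + 10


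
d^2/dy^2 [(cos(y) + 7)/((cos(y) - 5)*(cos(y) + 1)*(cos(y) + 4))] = (-134*(1 - cos(y)^2)^2 + 84*sin(y)^6 - 4*cos(y)^7 + 21*cos(y)^6 - 78*cos(y)^5 - 1218*cos(y)^3 - 3325*cos(y)^2 + 3380*cos(y) + 5384)/((cos(y) - 5)^3*(cos(y) + 1)^3*(cos(y) + 4)^3)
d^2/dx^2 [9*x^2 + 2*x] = 18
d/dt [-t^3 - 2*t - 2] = -3*t^2 - 2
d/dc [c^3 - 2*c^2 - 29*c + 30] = 3*c^2 - 4*c - 29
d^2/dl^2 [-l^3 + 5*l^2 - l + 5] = 10 - 6*l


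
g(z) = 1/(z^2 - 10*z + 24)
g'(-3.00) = 0.00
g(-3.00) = 0.02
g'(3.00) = 0.44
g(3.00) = 0.33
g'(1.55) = 0.06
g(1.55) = 0.09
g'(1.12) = 0.04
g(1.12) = 0.07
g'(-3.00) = 0.00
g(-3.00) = 0.02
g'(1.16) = 0.04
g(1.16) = 0.07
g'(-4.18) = 0.00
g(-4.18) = 0.01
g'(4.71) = 0.69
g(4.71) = -1.09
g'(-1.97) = 0.01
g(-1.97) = 0.02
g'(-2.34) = 0.01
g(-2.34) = 0.02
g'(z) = (10 - 2*z)/(z^2 - 10*z + 24)^2 = 2*(5 - z)/(z^2 - 10*z + 24)^2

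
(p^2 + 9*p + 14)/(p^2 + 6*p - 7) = (p + 2)/(p - 1)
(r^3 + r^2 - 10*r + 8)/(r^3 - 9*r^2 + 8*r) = (r^2 + 2*r - 8)/(r*(r - 8))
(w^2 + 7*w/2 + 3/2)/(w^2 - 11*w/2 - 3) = (w + 3)/(w - 6)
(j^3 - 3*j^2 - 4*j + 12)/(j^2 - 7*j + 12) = (j^2 - 4)/(j - 4)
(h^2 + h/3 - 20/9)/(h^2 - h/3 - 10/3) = (h - 4/3)/(h - 2)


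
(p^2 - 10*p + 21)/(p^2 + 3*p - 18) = (p - 7)/(p + 6)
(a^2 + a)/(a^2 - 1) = a/(a - 1)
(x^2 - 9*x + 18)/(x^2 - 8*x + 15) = (x - 6)/(x - 5)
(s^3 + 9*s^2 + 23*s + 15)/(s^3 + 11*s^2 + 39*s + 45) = (s + 1)/(s + 3)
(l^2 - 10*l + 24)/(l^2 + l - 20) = (l - 6)/(l + 5)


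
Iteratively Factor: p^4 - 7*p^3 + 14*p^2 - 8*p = (p - 1)*(p^3 - 6*p^2 + 8*p) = p*(p - 1)*(p^2 - 6*p + 8) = p*(p - 4)*(p - 1)*(p - 2)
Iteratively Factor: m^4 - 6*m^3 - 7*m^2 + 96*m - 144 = (m - 4)*(m^3 - 2*m^2 - 15*m + 36) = (m - 4)*(m - 3)*(m^2 + m - 12) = (m - 4)*(m - 3)*(m + 4)*(m - 3)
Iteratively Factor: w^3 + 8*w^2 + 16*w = (w)*(w^2 + 8*w + 16) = w*(w + 4)*(w + 4)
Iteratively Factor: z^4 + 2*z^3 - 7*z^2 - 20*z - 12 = (z - 3)*(z^3 + 5*z^2 + 8*z + 4) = (z - 3)*(z + 1)*(z^2 + 4*z + 4) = (z - 3)*(z + 1)*(z + 2)*(z + 2)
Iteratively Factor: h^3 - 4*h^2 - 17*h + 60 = (h - 3)*(h^2 - h - 20) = (h - 5)*(h - 3)*(h + 4)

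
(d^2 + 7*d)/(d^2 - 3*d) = (d + 7)/(d - 3)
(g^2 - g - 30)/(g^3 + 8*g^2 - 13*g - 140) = (g - 6)/(g^2 + 3*g - 28)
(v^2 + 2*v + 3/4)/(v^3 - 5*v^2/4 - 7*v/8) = 2*(2*v + 3)/(v*(4*v - 7))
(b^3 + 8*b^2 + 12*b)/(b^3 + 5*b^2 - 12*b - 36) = b/(b - 3)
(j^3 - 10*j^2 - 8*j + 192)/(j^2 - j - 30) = (j^2 - 4*j - 32)/(j + 5)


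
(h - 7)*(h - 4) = h^2 - 11*h + 28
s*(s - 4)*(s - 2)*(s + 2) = s^4 - 4*s^3 - 4*s^2 + 16*s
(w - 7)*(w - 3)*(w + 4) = w^3 - 6*w^2 - 19*w + 84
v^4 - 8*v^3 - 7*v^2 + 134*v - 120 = (v - 6)*(v - 5)*(v - 1)*(v + 4)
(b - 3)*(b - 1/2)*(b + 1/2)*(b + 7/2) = b^4 + b^3/2 - 43*b^2/4 - b/8 + 21/8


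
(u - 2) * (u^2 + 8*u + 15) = u^3 + 6*u^2 - u - 30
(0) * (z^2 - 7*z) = 0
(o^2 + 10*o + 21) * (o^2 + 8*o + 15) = o^4 + 18*o^3 + 116*o^2 + 318*o + 315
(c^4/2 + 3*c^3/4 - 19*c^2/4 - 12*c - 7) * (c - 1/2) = c^5/2 + c^4/2 - 41*c^3/8 - 77*c^2/8 - c + 7/2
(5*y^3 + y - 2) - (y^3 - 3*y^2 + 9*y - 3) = 4*y^3 + 3*y^2 - 8*y + 1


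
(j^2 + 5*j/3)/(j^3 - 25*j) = (j + 5/3)/(j^2 - 25)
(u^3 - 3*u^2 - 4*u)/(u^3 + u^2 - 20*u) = (u + 1)/(u + 5)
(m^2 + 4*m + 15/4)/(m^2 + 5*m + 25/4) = (2*m + 3)/(2*m + 5)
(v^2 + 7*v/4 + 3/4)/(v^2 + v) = (v + 3/4)/v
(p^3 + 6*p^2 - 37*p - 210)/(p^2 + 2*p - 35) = (p^2 - p - 30)/(p - 5)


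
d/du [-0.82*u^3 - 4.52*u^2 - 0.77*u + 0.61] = -2.46*u^2 - 9.04*u - 0.77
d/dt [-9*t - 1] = -9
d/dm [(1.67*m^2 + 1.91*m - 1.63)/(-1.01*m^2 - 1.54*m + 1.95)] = (-0.6427*m^2 + 3.2204*m + 1.2143)/(1.0201*m^4 + 3.1108*m^3 - 1.5674*m^2 - 6.006*m + 3.8025)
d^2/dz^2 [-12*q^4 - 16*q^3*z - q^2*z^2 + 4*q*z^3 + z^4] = -2*q^2 + 24*q*z + 12*z^2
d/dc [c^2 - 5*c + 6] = 2*c - 5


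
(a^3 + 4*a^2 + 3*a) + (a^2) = a^3 + 5*a^2 + 3*a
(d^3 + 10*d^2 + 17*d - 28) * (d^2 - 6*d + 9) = d^5 + 4*d^4 - 34*d^3 - 40*d^2 + 321*d - 252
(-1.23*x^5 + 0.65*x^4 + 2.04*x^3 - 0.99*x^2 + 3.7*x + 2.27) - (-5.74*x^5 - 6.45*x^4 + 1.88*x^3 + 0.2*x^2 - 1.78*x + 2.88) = 4.51*x^5 + 7.1*x^4 + 0.16*x^3 - 1.19*x^2 + 5.48*x - 0.61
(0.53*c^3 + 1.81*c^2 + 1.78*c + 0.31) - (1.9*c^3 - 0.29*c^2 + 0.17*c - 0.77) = -1.37*c^3 + 2.1*c^2 + 1.61*c + 1.08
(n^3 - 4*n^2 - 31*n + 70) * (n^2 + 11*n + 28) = n^5 + 7*n^4 - 47*n^3 - 383*n^2 - 98*n + 1960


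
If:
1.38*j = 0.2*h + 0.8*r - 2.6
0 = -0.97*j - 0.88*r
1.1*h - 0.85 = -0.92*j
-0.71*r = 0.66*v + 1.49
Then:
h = 1.61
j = -1.01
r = 1.11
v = -3.45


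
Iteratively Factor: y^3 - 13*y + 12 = (y - 1)*(y^2 + y - 12) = (y - 1)*(y + 4)*(y - 3)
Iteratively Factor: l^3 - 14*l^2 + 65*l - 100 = (l - 5)*(l^2 - 9*l + 20) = (l - 5)^2*(l - 4)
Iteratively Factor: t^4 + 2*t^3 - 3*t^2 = (t)*(t^3 + 2*t^2 - 3*t) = t*(t - 1)*(t^2 + 3*t) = t*(t - 1)*(t + 3)*(t)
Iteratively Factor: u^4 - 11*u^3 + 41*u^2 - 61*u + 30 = (u - 3)*(u^3 - 8*u^2 + 17*u - 10) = (u - 3)*(u - 2)*(u^2 - 6*u + 5) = (u - 3)*(u - 2)*(u - 1)*(u - 5)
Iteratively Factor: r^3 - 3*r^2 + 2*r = (r - 2)*(r^2 - r) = (r - 2)*(r - 1)*(r)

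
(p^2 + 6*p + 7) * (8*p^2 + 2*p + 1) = 8*p^4 + 50*p^3 + 69*p^2 + 20*p + 7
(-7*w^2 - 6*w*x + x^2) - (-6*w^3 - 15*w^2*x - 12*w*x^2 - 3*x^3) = 6*w^3 + 15*w^2*x - 7*w^2 + 12*w*x^2 - 6*w*x + 3*x^3 + x^2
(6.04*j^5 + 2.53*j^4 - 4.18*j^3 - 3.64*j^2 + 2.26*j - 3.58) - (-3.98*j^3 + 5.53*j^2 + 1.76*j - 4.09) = 6.04*j^5 + 2.53*j^4 - 0.2*j^3 - 9.17*j^2 + 0.5*j + 0.51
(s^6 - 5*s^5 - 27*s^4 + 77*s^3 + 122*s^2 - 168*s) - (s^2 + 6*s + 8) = s^6 - 5*s^5 - 27*s^4 + 77*s^3 + 121*s^2 - 174*s - 8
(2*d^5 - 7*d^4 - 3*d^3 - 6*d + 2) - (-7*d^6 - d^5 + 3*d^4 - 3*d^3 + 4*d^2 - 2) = 7*d^6 + 3*d^5 - 10*d^4 - 4*d^2 - 6*d + 4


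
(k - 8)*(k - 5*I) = k^2 - 8*k - 5*I*k + 40*I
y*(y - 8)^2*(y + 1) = y^4 - 15*y^3 + 48*y^2 + 64*y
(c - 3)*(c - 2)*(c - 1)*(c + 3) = c^4 - 3*c^3 - 7*c^2 + 27*c - 18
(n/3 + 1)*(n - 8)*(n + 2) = n^3/3 - n^2 - 34*n/3 - 16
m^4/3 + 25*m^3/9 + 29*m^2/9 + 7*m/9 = m*(m/3 + 1/3)*(m + 1/3)*(m + 7)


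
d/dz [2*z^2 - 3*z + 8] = 4*z - 3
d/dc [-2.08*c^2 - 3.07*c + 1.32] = -4.16*c - 3.07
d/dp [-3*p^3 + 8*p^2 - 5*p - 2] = -9*p^2 + 16*p - 5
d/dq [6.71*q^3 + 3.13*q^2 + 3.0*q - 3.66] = 20.13*q^2 + 6.26*q + 3.0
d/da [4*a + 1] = 4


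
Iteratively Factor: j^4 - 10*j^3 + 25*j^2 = (j)*(j^3 - 10*j^2 + 25*j) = j*(j - 5)*(j^2 - 5*j) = j*(j - 5)^2*(j)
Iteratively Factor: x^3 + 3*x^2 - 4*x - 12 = (x + 2)*(x^2 + x - 6) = (x + 2)*(x + 3)*(x - 2)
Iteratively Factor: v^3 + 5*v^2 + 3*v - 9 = (v - 1)*(v^2 + 6*v + 9) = (v - 1)*(v + 3)*(v + 3)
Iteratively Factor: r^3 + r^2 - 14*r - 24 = (r - 4)*(r^2 + 5*r + 6) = (r - 4)*(r + 3)*(r + 2)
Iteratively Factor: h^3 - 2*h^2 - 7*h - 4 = (h + 1)*(h^2 - 3*h - 4) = (h + 1)^2*(h - 4)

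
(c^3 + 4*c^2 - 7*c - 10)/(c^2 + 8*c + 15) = (c^2 - c - 2)/(c + 3)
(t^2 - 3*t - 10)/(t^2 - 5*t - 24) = (-t^2 + 3*t + 10)/(-t^2 + 5*t + 24)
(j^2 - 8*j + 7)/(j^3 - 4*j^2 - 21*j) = (j - 1)/(j*(j + 3))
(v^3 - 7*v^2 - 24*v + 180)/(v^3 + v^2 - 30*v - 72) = (v^2 - v - 30)/(v^2 + 7*v + 12)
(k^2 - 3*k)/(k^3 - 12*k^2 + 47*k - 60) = k/(k^2 - 9*k + 20)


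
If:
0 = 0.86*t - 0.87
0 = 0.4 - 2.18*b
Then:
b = 0.18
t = 1.01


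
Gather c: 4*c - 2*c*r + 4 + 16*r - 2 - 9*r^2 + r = c*(4 - 2*r) - 9*r^2 + 17*r + 2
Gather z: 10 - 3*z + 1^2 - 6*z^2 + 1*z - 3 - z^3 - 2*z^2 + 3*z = -z^3 - 8*z^2 + z + 8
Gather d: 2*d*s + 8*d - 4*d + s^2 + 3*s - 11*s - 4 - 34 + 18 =d*(2*s + 4) + s^2 - 8*s - 20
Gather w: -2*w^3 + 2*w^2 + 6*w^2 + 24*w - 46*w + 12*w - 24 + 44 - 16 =-2*w^3 + 8*w^2 - 10*w + 4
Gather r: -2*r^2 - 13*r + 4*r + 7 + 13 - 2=-2*r^2 - 9*r + 18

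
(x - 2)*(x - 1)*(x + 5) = x^3 + 2*x^2 - 13*x + 10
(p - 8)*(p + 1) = p^2 - 7*p - 8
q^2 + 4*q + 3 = (q + 1)*(q + 3)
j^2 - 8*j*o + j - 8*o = (j + 1)*(j - 8*o)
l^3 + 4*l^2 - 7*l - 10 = (l - 2)*(l + 1)*(l + 5)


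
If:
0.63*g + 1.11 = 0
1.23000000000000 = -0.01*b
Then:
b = -123.00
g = -1.76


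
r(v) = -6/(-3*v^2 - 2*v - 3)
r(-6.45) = 0.05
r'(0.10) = -1.50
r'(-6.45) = 0.02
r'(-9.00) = 0.01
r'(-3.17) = 0.14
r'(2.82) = -0.11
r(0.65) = 1.08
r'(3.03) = -0.09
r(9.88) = 0.02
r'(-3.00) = 0.17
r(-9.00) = 0.03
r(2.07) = 0.30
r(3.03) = 0.16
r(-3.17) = 0.22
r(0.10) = 1.86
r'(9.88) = -0.00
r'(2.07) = -0.22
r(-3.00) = 0.25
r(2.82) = 0.18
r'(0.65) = -1.14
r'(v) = -6*(6*v + 2)/(-3*v^2 - 2*v - 3)^2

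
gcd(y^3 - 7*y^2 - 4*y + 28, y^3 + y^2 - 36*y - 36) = 1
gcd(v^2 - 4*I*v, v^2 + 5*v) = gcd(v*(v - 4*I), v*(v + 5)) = v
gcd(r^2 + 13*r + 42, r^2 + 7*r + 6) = r + 6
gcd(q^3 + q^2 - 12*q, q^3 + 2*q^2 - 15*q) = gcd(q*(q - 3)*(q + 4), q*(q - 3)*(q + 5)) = q^2 - 3*q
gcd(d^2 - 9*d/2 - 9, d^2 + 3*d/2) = d + 3/2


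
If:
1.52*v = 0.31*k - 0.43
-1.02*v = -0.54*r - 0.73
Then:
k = 4.90322580645161*v + 1.38709677419355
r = 1.88888888888889*v - 1.35185185185185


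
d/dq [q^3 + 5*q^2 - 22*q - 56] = 3*q^2 + 10*q - 22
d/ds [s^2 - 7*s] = 2*s - 7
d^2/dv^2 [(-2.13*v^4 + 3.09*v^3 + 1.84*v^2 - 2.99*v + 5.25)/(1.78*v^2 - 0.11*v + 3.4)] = (-13.497384*v^6 + 2.50232400000002*v^5 - 77.499198*v^4 - 42.80715*v^3 - 269.41704*v^2 + 316.72758*v - 23.11467)/(5.639752*v^6 - 1.045572*v^5 + 32.382294*v^4 - 3.995651*v^3 + 61.85382*v^2 - 3.8148*v + 39.304)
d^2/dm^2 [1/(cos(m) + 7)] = (sin(m)^2 + 7*cos(m) + 1)/(cos(m) + 7)^3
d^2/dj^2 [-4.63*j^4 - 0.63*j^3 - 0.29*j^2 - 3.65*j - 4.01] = -55.56*j^2 - 3.78*j - 0.58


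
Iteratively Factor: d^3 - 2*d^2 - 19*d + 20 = (d + 4)*(d^2 - 6*d + 5) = (d - 5)*(d + 4)*(d - 1)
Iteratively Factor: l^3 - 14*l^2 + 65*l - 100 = (l - 4)*(l^2 - 10*l + 25) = (l - 5)*(l - 4)*(l - 5)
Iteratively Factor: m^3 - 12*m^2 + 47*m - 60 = (m - 3)*(m^2 - 9*m + 20) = (m - 4)*(m - 3)*(m - 5)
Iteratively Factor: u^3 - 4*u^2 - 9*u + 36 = (u - 3)*(u^2 - u - 12) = (u - 4)*(u - 3)*(u + 3)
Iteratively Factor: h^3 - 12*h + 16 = (h - 2)*(h^2 + 2*h - 8) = (h - 2)*(h + 4)*(h - 2)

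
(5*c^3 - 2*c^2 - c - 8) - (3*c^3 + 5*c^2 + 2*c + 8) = 2*c^3 - 7*c^2 - 3*c - 16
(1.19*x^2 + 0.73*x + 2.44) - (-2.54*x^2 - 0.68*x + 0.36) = 3.73*x^2 + 1.41*x + 2.08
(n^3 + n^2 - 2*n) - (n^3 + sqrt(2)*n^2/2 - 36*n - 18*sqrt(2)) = -sqrt(2)*n^2/2 + n^2 + 34*n + 18*sqrt(2)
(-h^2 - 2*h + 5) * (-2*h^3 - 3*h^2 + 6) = 2*h^5 + 7*h^4 - 4*h^3 - 21*h^2 - 12*h + 30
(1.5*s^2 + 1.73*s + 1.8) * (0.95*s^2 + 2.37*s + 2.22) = 1.425*s^4 + 5.1985*s^3 + 9.1401*s^2 + 8.1066*s + 3.996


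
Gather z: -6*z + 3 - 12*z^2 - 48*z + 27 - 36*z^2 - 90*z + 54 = -48*z^2 - 144*z + 84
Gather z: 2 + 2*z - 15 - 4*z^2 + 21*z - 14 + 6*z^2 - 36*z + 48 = 2*z^2 - 13*z + 21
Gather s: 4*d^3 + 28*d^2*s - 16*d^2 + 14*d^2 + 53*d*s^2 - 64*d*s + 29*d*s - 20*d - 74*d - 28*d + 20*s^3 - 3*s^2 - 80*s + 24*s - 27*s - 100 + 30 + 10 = 4*d^3 - 2*d^2 - 122*d + 20*s^3 + s^2*(53*d - 3) + s*(28*d^2 - 35*d - 83) - 60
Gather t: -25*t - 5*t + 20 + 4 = 24 - 30*t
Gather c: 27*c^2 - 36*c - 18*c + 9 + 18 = 27*c^2 - 54*c + 27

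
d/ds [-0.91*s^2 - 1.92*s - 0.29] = -1.82*s - 1.92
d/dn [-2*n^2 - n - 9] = -4*n - 1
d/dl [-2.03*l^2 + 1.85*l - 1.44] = 1.85 - 4.06*l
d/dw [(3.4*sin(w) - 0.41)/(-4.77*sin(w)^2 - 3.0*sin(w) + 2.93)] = (16.218*sin(w)^2 - 3.9114*sin(w) + 8.732)*cos(w)/(22.7529*sin(w)^4 + 28.62*sin(w)^3 - 18.9522*sin(w)^2 - 17.58*sin(w) + 8.5849)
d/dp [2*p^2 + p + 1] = 4*p + 1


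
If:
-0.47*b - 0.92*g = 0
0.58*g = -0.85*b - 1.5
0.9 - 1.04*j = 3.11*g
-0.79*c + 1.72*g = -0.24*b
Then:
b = -2.71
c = 2.19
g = 1.38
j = -3.27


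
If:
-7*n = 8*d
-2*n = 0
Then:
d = 0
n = 0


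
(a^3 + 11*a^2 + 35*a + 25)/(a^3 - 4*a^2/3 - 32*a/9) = 9*(a^3 + 11*a^2 + 35*a + 25)/(a*(9*a^2 - 12*a - 32))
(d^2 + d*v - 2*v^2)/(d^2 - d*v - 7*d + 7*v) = (d + 2*v)/(d - 7)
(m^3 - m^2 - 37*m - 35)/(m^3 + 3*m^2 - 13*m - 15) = (m - 7)/(m - 3)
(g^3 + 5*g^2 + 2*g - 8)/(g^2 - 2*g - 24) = (g^2 + g - 2)/(g - 6)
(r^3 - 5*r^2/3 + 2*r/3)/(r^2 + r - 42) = r*(3*r^2 - 5*r + 2)/(3*(r^2 + r - 42))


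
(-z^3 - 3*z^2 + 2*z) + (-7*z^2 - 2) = -z^3 - 10*z^2 + 2*z - 2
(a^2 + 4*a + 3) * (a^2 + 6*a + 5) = a^4 + 10*a^3 + 32*a^2 + 38*a + 15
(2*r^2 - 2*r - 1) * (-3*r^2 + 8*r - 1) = -6*r^4 + 22*r^3 - 15*r^2 - 6*r + 1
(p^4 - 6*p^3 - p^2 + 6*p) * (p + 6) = p^5 - 37*p^3 + 36*p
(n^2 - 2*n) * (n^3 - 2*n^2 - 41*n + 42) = n^5 - 4*n^4 - 37*n^3 + 124*n^2 - 84*n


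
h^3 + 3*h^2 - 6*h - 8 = (h - 2)*(h + 1)*(h + 4)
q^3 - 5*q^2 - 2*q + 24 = (q - 4)*(q - 3)*(q + 2)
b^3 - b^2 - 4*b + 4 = (b - 2)*(b - 1)*(b + 2)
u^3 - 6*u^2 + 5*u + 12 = (u - 4)*(u - 3)*(u + 1)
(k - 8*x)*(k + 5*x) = k^2 - 3*k*x - 40*x^2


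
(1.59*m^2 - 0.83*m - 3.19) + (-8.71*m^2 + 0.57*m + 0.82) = -7.12*m^2 - 0.26*m - 2.37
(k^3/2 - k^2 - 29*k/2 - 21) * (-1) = -k^3/2 + k^2 + 29*k/2 + 21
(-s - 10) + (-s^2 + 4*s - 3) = -s^2 + 3*s - 13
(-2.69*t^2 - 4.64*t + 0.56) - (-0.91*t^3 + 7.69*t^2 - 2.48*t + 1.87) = 0.91*t^3 - 10.38*t^2 - 2.16*t - 1.31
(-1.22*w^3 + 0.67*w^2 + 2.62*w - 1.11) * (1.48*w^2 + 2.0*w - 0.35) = -1.8056*w^5 - 1.4484*w^4 + 5.6446*w^3 + 3.3627*w^2 - 3.137*w + 0.3885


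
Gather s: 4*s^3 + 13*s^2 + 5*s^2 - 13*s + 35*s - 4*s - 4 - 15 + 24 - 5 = 4*s^3 + 18*s^2 + 18*s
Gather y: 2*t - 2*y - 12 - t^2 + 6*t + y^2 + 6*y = -t^2 + 8*t + y^2 + 4*y - 12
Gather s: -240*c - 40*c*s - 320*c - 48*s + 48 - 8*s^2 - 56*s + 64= -560*c - 8*s^2 + s*(-40*c - 104) + 112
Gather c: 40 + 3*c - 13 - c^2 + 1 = -c^2 + 3*c + 28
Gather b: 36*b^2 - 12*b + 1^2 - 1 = 36*b^2 - 12*b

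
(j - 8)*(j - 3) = j^2 - 11*j + 24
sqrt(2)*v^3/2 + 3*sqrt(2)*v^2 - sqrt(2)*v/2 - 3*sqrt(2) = (v - 1)*(v + 6)*(sqrt(2)*v/2 + sqrt(2)/2)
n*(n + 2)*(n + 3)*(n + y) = n^4 + n^3*y + 5*n^3 + 5*n^2*y + 6*n^2 + 6*n*y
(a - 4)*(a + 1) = a^2 - 3*a - 4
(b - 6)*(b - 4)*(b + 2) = b^3 - 8*b^2 + 4*b + 48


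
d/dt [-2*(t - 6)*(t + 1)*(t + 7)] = -6*t^2 - 8*t + 82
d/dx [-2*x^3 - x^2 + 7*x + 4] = -6*x^2 - 2*x + 7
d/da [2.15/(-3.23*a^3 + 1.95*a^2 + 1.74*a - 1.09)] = (20.8335*a^2 - 8.385*a - 3.741)/(3.23*a^3 - 1.95*a^2 - 1.74*a + 1.09)^2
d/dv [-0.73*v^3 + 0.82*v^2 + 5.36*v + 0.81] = -2.19*v^2 + 1.64*v + 5.36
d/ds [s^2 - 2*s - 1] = 2*s - 2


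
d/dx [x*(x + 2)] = 2*x + 2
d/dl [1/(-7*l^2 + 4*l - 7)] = 2*(7*l - 2)/(7*l^2 - 4*l + 7)^2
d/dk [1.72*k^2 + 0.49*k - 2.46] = 3.44*k + 0.49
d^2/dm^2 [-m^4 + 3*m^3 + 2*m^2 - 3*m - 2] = -12*m^2 + 18*m + 4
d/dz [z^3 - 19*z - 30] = 3*z^2 - 19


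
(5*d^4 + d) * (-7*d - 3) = -35*d^5 - 15*d^4 - 7*d^2 - 3*d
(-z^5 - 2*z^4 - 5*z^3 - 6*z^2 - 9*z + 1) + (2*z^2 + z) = -z^5 - 2*z^4 - 5*z^3 - 4*z^2 - 8*z + 1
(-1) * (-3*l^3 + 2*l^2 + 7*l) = 3*l^3 - 2*l^2 - 7*l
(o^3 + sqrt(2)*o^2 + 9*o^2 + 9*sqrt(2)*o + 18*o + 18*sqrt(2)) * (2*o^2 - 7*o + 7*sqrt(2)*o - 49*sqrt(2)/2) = 2*o^5 + 11*o^4 + 9*sqrt(2)*o^4 - 13*o^3 + 99*sqrt(2)*o^3/2 - 243*sqrt(2)*o^2/2 - 49*o^2 - 567*sqrt(2)*o - 189*o - 882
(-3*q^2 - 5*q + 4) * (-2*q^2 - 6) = 6*q^4 + 10*q^3 + 10*q^2 + 30*q - 24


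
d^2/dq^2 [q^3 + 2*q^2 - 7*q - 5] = 6*q + 4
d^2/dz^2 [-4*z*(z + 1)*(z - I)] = -24*z - 8 + 8*I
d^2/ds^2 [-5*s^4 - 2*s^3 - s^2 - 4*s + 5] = -60*s^2 - 12*s - 2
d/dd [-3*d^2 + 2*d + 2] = 2 - 6*d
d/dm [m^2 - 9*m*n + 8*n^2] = 2*m - 9*n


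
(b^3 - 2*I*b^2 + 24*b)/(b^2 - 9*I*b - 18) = b*(b + 4*I)/(b - 3*I)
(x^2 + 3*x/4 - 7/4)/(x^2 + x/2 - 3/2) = (4*x + 7)/(2*(2*x + 3))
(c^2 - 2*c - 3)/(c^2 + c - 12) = (c + 1)/(c + 4)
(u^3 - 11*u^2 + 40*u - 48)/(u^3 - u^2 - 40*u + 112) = (u - 3)/(u + 7)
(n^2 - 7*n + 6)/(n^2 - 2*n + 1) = (n - 6)/(n - 1)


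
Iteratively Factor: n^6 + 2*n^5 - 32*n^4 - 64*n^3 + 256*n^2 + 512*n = (n + 4)*(n^5 - 2*n^4 - 24*n^3 + 32*n^2 + 128*n) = n*(n + 4)*(n^4 - 2*n^3 - 24*n^2 + 32*n + 128) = n*(n + 4)^2*(n^3 - 6*n^2 + 32) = n*(n + 2)*(n + 4)^2*(n^2 - 8*n + 16) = n*(n - 4)*(n + 2)*(n + 4)^2*(n - 4)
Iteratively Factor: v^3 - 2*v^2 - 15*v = (v + 3)*(v^2 - 5*v) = (v - 5)*(v + 3)*(v)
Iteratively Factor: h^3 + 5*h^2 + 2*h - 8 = (h + 4)*(h^2 + h - 2) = (h - 1)*(h + 4)*(h + 2)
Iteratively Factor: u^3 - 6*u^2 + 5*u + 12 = (u - 4)*(u^2 - 2*u - 3) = (u - 4)*(u - 3)*(u + 1)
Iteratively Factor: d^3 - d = (d - 1)*(d^2 + d) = d*(d - 1)*(d + 1)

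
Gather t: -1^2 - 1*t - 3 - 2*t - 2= -3*t - 6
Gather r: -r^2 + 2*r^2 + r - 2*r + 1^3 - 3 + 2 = r^2 - r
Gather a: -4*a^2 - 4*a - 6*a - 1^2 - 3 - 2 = -4*a^2 - 10*a - 6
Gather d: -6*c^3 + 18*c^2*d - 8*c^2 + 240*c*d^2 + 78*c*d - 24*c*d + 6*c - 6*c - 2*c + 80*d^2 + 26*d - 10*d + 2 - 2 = -6*c^3 - 8*c^2 - 2*c + d^2*(240*c + 80) + d*(18*c^2 + 54*c + 16)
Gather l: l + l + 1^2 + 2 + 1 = 2*l + 4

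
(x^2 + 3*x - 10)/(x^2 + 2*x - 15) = (x - 2)/(x - 3)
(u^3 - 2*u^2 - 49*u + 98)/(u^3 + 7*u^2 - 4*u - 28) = (u - 7)/(u + 2)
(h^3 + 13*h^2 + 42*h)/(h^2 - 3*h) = (h^2 + 13*h + 42)/(h - 3)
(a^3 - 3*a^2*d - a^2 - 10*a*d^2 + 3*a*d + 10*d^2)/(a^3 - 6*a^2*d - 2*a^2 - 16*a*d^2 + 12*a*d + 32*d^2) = (a^2 - 5*a*d - a + 5*d)/(a^2 - 8*a*d - 2*a + 16*d)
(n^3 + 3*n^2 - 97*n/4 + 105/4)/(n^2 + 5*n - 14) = (n^2 - 4*n + 15/4)/(n - 2)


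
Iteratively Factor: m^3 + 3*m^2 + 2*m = (m + 1)*(m^2 + 2*m) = (m + 1)*(m + 2)*(m)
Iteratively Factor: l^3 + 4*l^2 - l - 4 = (l - 1)*(l^2 + 5*l + 4) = (l - 1)*(l + 1)*(l + 4)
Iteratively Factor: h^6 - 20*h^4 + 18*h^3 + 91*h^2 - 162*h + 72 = (h - 1)*(h^5 + h^4 - 19*h^3 - h^2 + 90*h - 72) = (h - 1)^2*(h^4 + 2*h^3 - 17*h^2 - 18*h + 72) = (h - 1)^2*(h + 3)*(h^3 - h^2 - 14*h + 24) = (h - 2)*(h - 1)^2*(h + 3)*(h^2 + h - 12) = (h - 3)*(h - 2)*(h - 1)^2*(h + 3)*(h + 4)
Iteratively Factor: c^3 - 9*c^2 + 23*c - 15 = (c - 3)*(c^2 - 6*c + 5) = (c - 3)*(c - 1)*(c - 5)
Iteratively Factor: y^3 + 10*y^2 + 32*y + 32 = (y + 4)*(y^2 + 6*y + 8) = (y + 2)*(y + 4)*(y + 4)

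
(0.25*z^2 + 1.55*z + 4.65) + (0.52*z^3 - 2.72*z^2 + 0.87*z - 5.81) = 0.52*z^3 - 2.47*z^2 + 2.42*z - 1.16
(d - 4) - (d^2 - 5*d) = -d^2 + 6*d - 4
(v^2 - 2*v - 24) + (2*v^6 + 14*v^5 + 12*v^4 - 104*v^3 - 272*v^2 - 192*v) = 2*v^6 + 14*v^5 + 12*v^4 - 104*v^3 - 271*v^2 - 194*v - 24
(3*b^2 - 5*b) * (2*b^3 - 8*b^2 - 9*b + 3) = 6*b^5 - 34*b^4 + 13*b^3 + 54*b^2 - 15*b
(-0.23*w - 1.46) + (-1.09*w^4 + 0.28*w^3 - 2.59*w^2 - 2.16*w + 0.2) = -1.09*w^4 + 0.28*w^3 - 2.59*w^2 - 2.39*w - 1.26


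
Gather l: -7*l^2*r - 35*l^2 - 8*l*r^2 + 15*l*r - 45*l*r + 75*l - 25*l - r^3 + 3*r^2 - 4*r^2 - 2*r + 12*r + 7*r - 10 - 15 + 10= l^2*(-7*r - 35) + l*(-8*r^2 - 30*r + 50) - r^3 - r^2 + 17*r - 15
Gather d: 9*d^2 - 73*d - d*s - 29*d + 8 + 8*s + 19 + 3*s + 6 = 9*d^2 + d*(-s - 102) + 11*s + 33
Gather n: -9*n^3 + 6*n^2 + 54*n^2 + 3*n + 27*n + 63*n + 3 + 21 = -9*n^3 + 60*n^2 + 93*n + 24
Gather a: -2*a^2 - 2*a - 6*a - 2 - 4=-2*a^2 - 8*a - 6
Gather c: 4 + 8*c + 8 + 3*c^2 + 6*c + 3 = 3*c^2 + 14*c + 15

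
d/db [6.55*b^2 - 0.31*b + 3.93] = 13.1*b - 0.31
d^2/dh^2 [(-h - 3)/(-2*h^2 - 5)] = 4*(8*h^2*(h + 3) - 3*(h + 1)*(2*h^2 + 5))/(2*h^2 + 5)^3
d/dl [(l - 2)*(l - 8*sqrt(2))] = 2*l - 8*sqrt(2) - 2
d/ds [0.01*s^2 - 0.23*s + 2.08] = 0.02*s - 0.23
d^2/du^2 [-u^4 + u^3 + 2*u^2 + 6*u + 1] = -12*u^2 + 6*u + 4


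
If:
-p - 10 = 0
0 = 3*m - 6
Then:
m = 2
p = -10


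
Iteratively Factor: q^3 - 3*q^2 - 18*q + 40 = (q - 2)*(q^2 - q - 20) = (q - 5)*(q - 2)*(q + 4)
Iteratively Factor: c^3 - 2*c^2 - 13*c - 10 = (c + 1)*(c^2 - 3*c - 10) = (c - 5)*(c + 1)*(c + 2)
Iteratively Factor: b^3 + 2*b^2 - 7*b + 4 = (b - 1)*(b^2 + 3*b - 4) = (b - 1)*(b + 4)*(b - 1)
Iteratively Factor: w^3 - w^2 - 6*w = (w + 2)*(w^2 - 3*w) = (w - 3)*(w + 2)*(w)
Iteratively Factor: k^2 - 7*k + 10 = (k - 5)*(k - 2)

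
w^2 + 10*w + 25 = (w + 5)^2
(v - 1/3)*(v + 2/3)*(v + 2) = v^3 + 7*v^2/3 + 4*v/9 - 4/9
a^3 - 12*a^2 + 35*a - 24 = (a - 8)*(a - 3)*(a - 1)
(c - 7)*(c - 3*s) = c^2 - 3*c*s - 7*c + 21*s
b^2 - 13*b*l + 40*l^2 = (b - 8*l)*(b - 5*l)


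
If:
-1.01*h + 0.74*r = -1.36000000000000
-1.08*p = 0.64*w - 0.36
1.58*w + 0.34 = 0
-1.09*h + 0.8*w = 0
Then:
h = -0.16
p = 0.46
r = -2.05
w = -0.22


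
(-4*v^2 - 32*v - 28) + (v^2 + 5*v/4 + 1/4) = -3*v^2 - 123*v/4 - 111/4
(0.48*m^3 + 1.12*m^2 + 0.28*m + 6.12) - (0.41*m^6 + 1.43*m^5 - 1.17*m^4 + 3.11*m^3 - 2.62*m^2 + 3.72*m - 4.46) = -0.41*m^6 - 1.43*m^5 + 1.17*m^4 - 2.63*m^3 + 3.74*m^2 - 3.44*m + 10.58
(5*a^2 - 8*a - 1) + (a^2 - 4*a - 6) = 6*a^2 - 12*a - 7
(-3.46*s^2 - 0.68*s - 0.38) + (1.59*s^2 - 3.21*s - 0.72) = -1.87*s^2 - 3.89*s - 1.1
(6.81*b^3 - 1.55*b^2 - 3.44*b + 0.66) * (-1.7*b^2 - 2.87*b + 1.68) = -11.577*b^5 - 16.9097*b^4 + 21.7373*b^3 + 6.1468*b^2 - 7.6734*b + 1.1088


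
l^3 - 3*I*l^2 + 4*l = l*(l - 4*I)*(l + I)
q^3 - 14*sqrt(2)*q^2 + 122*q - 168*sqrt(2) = (q - 7*sqrt(2))*(q - 4*sqrt(2))*(q - 3*sqrt(2))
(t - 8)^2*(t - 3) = t^3 - 19*t^2 + 112*t - 192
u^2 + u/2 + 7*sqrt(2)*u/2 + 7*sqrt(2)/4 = (u + 1/2)*(u + 7*sqrt(2)/2)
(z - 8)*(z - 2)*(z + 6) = z^3 - 4*z^2 - 44*z + 96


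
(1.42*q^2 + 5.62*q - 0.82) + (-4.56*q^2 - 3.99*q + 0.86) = -3.14*q^2 + 1.63*q + 0.04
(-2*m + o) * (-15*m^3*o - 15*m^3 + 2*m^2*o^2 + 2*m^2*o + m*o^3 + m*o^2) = 30*m^4*o + 30*m^4 - 19*m^3*o^2 - 19*m^3*o + m*o^4 + m*o^3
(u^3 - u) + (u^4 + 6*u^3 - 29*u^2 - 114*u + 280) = u^4 + 7*u^3 - 29*u^2 - 115*u + 280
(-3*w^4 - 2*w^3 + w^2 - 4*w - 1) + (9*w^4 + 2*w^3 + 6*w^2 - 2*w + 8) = 6*w^4 + 7*w^2 - 6*w + 7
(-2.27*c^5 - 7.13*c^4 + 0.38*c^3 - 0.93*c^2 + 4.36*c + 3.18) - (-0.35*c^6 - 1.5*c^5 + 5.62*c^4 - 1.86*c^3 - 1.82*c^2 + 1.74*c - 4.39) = 0.35*c^6 - 0.77*c^5 - 12.75*c^4 + 2.24*c^3 + 0.89*c^2 + 2.62*c + 7.57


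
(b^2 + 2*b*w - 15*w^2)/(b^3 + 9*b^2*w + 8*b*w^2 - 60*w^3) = (-b + 3*w)/(-b^2 - 4*b*w + 12*w^2)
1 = 1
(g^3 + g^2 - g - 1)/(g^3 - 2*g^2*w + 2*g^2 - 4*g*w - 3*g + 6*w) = (-g^2 - 2*g - 1)/(-g^2 + 2*g*w - 3*g + 6*w)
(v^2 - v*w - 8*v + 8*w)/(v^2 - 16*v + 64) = (v - w)/(v - 8)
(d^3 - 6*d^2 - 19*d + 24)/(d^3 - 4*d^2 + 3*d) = (d^2 - 5*d - 24)/(d*(d - 3))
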